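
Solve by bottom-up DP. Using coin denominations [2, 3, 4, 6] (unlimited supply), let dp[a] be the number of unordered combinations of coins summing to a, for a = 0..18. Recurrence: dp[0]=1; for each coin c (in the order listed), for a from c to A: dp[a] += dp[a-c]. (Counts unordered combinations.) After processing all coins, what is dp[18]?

23

after  coin     0     1     2     3     4     5     6     7     8     9    10    11    12    13    14    15    16    17    18
          2     1     0     1     0     1     0     1     0     1     0     1     0     1     0     1     0     1     0     1
          3     1     0     1     1     1     1     2     1     2     2     2     2     3     2     3     3     3     3     4
          4     1     0     1     1     2     1     3     2     4     3     5     4     7     5     8     7    10     8    12
          6     1     0     1     1     2     1     4     2     5     4     7     5    11     7    13    11    17    13    23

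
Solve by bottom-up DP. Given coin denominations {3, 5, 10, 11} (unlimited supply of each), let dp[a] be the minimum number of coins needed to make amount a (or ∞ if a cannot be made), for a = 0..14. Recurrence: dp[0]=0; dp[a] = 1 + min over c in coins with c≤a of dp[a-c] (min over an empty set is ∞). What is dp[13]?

 a  0  1  2  3  4  5  6  7  8  9 10 11 12 13 14
dp  0  -  -  1  -  1  2  -  2  3  1  1  4  2  2
(- denotes ∞ / unreachable)

2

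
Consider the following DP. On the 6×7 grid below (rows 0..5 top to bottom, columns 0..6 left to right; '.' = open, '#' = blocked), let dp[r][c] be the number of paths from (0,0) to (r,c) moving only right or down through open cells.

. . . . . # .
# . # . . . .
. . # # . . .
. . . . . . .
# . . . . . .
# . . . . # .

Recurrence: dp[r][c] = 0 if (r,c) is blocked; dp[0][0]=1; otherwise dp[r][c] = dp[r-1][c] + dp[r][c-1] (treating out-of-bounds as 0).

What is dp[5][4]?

r\c   0   1   2   3   4   5   6
  0   1   1   1   1   1   0   0
  1   0   1   0   1   2   2   2
  2   0   1   0   0   2   4   6
  3   0   1   1   1   3   7  13
  4   0   1   2   3   6  13  26
  5   0   1   3   6  12   0  26

12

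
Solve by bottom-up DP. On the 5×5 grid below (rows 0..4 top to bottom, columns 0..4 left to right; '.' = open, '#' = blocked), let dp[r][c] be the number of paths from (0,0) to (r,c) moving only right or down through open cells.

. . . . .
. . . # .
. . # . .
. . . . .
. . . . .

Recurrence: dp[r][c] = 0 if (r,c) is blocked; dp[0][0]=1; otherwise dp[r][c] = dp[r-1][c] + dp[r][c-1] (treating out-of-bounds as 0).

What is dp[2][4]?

r\c   0   1   2   3   4
  0   1   1   1   1   1
  1   1   2   3   0   1
  2   1   3   0   0   1
  3   1   4   4   4   5
  4   1   5   9  13  18

1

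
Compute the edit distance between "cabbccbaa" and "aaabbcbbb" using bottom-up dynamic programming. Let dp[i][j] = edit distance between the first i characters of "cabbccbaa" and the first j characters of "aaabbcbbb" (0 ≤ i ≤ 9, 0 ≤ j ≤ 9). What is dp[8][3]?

6

   ''  a  a  a  b  b  c  b  b  b
''  0  1  2  3  4  5  6  7  8  9
 c  1  1  2  3  4  5  5  6  7  8
 a  2  1  1  2  3  4  5  6  7  8
 b  3  2  2  2  2  3  4  5  6  7
 b  4  3  3  3  2  2  3  4  5  6
 c  5  4  4  4  3  3  2  3  4  5
 c  6  5  5  5  4  4  3  3  4  5
 b  7  6  6  6  5  4  4  3  3  4
 a  8  7  6  6  6  5  5  4  4  4
 a  9  8  7  6  7  6  6  5  5  5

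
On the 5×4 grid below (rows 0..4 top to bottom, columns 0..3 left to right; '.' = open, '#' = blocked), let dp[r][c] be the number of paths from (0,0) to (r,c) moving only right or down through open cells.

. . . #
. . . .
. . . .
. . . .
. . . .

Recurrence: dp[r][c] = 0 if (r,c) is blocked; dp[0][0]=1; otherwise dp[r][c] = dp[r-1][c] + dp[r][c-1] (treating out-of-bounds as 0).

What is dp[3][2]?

10

r\c   0   1   2   3
  0   1   1   1   0
  1   1   2   3   3
  2   1   3   6   9
  3   1   4  10  19
  4   1   5  15  34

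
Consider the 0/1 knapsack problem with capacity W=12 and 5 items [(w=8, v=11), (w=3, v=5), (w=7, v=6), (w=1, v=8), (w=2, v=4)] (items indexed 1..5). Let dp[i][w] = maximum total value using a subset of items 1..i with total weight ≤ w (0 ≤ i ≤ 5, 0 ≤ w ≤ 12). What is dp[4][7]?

13

i\w   0   1   2   3   4   5   6   7   8   9  10  11  12
  0   0   0   0   0   0   0   0   0   0   0   0   0   0
  1   0   0   0   0   0   0   0   0  11  11  11  11  11
  2   0   0   0   5   5   5   5   5  11  11  11  16  16
  3   0   0   0   5   5   5   5   6  11  11  11  16  16
  4   0   8   8   8  13  13  13  13  14  19  19  19  24
  5   0   8   8  12  13  13  17  17  17  19  19  23  24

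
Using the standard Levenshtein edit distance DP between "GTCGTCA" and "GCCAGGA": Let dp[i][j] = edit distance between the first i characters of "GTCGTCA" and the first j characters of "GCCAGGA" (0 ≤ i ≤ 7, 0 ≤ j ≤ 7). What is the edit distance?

4

   ''  G  C  C  A  G  G  A
''  0  1  2  3  4  5  6  7
 G  1  0  1  2  3  4  5  6
 T  2  1  1  2  3  4  5  6
 C  3  2  1  1  2  3  4  5
 G  4  3  2  2  2  2  3  4
 T  5  4  3  3  3  3  3  4
 C  6  5  4  3  4  4  4  4
 A  7  6  5  4  3  4  5  4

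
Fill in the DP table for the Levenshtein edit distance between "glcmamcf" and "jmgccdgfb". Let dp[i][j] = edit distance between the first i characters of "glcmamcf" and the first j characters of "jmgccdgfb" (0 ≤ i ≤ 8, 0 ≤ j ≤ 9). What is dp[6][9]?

   ''  j  m  g  c  c  d  g  f  b
''  0  1  2  3  4  5  6  7  8  9
 g  1  1  2  2  3  4  5  6  7  8
 l  2  2  2  3  3  4  5  6  7  8
 c  3  3  3  3  3  3  4  5  6  7
 m  4  4  3  4  4  4  4  5  6  7
 a  5  5  4  4  5  5  5  5  6  7
 m  6  6  5  5  5  6  6  6  6  7
 c  7  7  6  6  5  5  6  7  7  7
 f  8  8  7  7  6  6  6  7  7  8

7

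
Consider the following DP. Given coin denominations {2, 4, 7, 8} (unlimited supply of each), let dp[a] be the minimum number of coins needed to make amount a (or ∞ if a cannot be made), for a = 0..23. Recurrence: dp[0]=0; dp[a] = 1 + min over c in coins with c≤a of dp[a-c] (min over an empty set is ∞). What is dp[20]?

 a  0  1  2  3  4  5  6  7  8  9 10 11 12 13 14 15 16 17 18 19 20 21 22 23
dp  0  -  1  -  1  -  2  1  1  2  2  2  2  3  2  2  2  3  3  3  3  3  3  3
(- denotes ∞ / unreachable)

3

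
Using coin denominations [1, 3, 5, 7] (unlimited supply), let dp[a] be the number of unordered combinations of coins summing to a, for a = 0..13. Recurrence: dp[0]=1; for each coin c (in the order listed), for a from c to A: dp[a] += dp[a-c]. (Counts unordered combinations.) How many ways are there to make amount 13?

after  coin     0     1     2     3     4     5     6     7     8     9    10    11    12    13
          1     1     1     1     1     1     1     1     1     1     1     1     1     1     1
          3     1     1     1     2     2     2     3     3     3     4     4     4     5     5
          5     1     1     1     2     2     3     4     4     5     6     7     8     9    10
          7     1     1     1     2     2     3     4     5     6     7     9    10    12    14

14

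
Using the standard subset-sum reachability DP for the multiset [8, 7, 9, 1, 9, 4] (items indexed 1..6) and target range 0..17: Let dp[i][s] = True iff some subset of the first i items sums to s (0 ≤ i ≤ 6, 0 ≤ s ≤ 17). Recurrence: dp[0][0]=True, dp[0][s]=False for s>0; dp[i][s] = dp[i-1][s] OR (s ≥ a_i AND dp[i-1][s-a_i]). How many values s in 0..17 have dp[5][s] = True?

i\s   0   1   2   3   4   5   6   7   8   9  10  11  12  13  14  15  16  17
  0   T   F   F   F   F   F   F   F   F   F   F   F   F   F   F   F   F   F
  1   T   F   F   F   F   F   F   F   T   F   F   F   F   F   F   F   F   F
  2   T   F   F   F   F   F   F   T   T   F   F   F   F   F   F   T   F   F
  3   T   F   F   F   F   F   F   T   T   T   F   F   F   F   F   T   T   T
  4   T   T   F   F   F   F   F   T   T   T   T   F   F   F   F   T   T   T
  5   T   T   F   F   F   F   F   T   T   T   T   F   F   F   F   T   T   T
  6   T   T   F   F   T   T   F   T   T   T   T   T   T   T   T   T   T   T

9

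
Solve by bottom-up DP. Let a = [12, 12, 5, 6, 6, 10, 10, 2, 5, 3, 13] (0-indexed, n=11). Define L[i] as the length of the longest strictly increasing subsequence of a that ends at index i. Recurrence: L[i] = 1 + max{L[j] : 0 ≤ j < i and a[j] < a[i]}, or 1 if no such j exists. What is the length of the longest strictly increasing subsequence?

   i    0    1    2    3    4    5    6    7    8    9   10
a[i]   12   12    5    6    6   10   10    2    5    3   13
L[i]    1    1    1    2    2    3    3    1    2    2    4

4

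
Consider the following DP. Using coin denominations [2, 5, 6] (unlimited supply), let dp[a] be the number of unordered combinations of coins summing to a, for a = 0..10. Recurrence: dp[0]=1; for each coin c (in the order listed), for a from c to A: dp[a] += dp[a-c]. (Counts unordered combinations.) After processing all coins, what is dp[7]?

1

after  coin     0     1     2     3     4     5     6     7     8     9    10
          2     1     0     1     0     1     0     1     0     1     0     1
          5     1     0     1     0     1     1     1     1     1     1     2
          6     1     0     1     0     1     1     2     1     2     1     3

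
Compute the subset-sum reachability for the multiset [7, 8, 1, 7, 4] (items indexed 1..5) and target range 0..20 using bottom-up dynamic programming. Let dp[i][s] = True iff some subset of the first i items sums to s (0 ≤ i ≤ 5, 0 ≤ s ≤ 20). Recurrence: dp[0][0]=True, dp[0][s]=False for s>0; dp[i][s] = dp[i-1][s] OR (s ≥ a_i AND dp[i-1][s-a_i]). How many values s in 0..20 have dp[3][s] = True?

i\s   0   1   2   3   4   5   6   7   8   9  10  11  12  13  14  15  16  17  18  19  20
  0   T   F   F   F   F   F   F   F   F   F   F   F   F   F   F   F   F   F   F   F   F
  1   T   F   F   F   F   F   F   T   F   F   F   F   F   F   F   F   F   F   F   F   F
  2   T   F   F   F   F   F   F   T   T   F   F   F   F   F   F   T   F   F   F   F   F
  3   T   T   F   F   F   F   F   T   T   T   F   F   F   F   F   T   T   F   F   F   F
  4   T   T   F   F   F   F   F   T   T   T   F   F   F   F   T   T   T   F   F   F   F
  5   T   T   F   F   T   T   F   T   T   T   F   T   T   T   T   T   T   F   T   T   T

7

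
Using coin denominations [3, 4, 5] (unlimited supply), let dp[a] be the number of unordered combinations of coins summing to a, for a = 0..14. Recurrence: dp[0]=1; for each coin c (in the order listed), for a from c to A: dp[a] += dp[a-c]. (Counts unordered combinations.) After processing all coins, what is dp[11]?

after  coin     0     1     2     3     4     5     6     7     8     9    10    11    12    13    14
          3     1     0     0     1     0     0     1     0     0     1     0     0     1     0     0
          4     1     0     0     1     1     0     1     1     1     1     1     1     2     1     1
          5     1     0     0     1     1     1     1     1     2     2     2     2     3     3     3

2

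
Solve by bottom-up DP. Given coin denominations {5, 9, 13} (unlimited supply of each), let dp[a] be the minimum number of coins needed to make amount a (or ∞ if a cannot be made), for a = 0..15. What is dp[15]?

3

 a  0  1  2  3  4  5  6  7  8  9 10 11 12 13 14 15
dp  0  -  -  -  -  1  -  -  -  1  2  -  -  1  2  3
(- denotes ∞ / unreachable)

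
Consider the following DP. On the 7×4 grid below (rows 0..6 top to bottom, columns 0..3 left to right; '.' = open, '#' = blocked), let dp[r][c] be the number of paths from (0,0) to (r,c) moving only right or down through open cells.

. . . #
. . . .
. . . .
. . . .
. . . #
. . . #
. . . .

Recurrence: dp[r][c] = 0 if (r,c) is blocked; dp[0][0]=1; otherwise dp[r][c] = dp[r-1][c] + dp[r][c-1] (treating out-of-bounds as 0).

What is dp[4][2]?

15

r\c   0   1   2   3
  0   1   1   1   0
  1   1   2   3   3
  2   1   3   6   9
  3   1   4  10  19
  4   1   5  15   0
  5   1   6  21   0
  6   1   7  28  28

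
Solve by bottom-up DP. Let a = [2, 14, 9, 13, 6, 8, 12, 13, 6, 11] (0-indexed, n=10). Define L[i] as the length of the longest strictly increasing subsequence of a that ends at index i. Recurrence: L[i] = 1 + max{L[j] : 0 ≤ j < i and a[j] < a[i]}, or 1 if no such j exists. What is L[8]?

   i    0    1    2    3    4    5    6    7    8    9
a[i]    2   14    9   13    6    8   12   13    6   11
L[i]    1    2    2    3    2    3    4    5    2    4

2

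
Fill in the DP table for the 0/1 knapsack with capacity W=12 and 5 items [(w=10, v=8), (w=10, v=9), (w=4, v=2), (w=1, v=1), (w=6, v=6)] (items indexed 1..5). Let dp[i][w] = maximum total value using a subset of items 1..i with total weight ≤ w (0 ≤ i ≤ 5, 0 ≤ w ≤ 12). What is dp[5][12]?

10

i\w   0   1   2   3   4   5   6   7   8   9  10  11  12
  0   0   0   0   0   0   0   0   0   0   0   0   0   0
  1   0   0   0   0   0   0   0   0   0   0   8   8   8
  2   0   0   0   0   0   0   0   0   0   0   9   9   9
  3   0   0   0   0   2   2   2   2   2   2   9   9   9
  4   0   1   1   1   2   3   3   3   3   3   9  10  10
  5   0   1   1   1   2   3   6   7   7   7   9  10  10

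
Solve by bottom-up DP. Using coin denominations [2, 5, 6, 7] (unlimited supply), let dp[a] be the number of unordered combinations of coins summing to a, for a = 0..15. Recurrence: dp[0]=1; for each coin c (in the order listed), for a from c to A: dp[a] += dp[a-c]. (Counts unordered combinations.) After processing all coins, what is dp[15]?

5

after  coin     0     1     2     3     4     5     6     7     8     9    10    11    12    13    14    15
          2     1     0     1     0     1     0     1     0     1     0     1     0     1     0     1     0
          5     1     0     1     0     1     1     1     1     1     1     2     1     2     1     2     2
          6     1     0     1     0     1     1     2     1     2     1     3     2     4     2     4     3
          7     1     0     1     0     1     1     2     2     2     2     3     3     5     4     6     5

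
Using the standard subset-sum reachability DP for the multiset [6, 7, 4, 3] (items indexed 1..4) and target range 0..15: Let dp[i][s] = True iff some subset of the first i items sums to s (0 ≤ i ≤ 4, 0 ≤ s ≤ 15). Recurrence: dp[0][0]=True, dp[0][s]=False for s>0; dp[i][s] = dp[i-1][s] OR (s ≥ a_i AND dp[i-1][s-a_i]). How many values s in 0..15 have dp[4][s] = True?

i\s   0   1   2   3   4   5   6   7   8   9  10  11  12  13  14  15
  0   T   F   F   F   F   F   F   F   F   F   F   F   F   F   F   F
  1   T   F   F   F   F   F   T   F   F   F   F   F   F   F   F   F
  2   T   F   F   F   F   F   T   T   F   F   F   F   F   T   F   F
  3   T   F   F   F   T   F   T   T   F   F   T   T   F   T   F   F
  4   T   F   F   T   T   F   T   T   F   T   T   T   F   T   T   F

10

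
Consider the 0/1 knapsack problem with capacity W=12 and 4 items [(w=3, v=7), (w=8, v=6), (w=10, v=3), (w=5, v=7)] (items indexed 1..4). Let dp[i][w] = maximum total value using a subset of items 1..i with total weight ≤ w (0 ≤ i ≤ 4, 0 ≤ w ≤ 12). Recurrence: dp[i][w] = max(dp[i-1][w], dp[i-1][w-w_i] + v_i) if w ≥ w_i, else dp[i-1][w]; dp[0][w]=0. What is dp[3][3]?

7

i\w   0   1   2   3   4   5   6   7   8   9  10  11  12
  0   0   0   0   0   0   0   0   0   0   0   0   0   0
  1   0   0   0   7   7   7   7   7   7   7   7   7   7
  2   0   0   0   7   7   7   7   7   7   7   7  13  13
  3   0   0   0   7   7   7   7   7   7   7   7  13  13
  4   0   0   0   7   7   7   7   7  14  14  14  14  14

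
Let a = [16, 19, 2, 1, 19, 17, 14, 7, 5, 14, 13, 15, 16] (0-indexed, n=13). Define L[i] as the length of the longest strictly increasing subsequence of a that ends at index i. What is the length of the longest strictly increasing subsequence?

   i    0    1    2    3    4    5    6    7    8    9   10   11   12
a[i]   16   19    2    1   19   17   14    7    5   14   13   15   16
L[i]    1    2    1    1    2    2    2    2    2    3    3    4    5

5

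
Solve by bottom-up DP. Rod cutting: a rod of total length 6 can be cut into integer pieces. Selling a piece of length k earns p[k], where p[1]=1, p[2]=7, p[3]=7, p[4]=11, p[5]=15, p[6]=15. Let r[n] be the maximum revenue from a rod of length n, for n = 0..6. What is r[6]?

   n    0    1    2    3    4    5    6
r[n]    0    1    7    8   14   15   21

21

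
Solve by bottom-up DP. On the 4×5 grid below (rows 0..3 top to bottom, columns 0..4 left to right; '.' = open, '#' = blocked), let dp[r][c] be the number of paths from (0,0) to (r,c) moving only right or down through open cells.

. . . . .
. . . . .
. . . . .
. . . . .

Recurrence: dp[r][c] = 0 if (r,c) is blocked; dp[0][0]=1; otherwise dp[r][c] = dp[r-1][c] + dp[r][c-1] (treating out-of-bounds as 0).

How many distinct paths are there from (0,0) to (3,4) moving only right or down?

35

r\c   0   1   2   3   4
  0   1   1   1   1   1
  1   1   2   3   4   5
  2   1   3   6  10  15
  3   1   4  10  20  35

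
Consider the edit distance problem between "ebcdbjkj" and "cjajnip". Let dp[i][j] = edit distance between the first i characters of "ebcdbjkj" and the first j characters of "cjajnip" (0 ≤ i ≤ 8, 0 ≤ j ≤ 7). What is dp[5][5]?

5

   ''  c  j  a  j  n  i  p
''  0  1  2  3  4  5  6  7
 e  1  1  2  3  4  5  6  7
 b  2  2  2  3  4  5  6  7
 c  3  2  3  3  4  5  6  7
 d  4  3  3  4  4  5  6  7
 b  5  4  4  4  5  5  6  7
 j  6  5  4  5  4  5  6  7
 k  7  6  5  5  5  5  6  7
 j  8  7  6  6  5  6  6  7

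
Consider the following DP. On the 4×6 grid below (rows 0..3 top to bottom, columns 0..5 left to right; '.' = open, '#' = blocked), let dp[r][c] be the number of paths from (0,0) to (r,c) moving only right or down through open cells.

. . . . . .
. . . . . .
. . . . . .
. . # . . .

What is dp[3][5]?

46

r\c   0   1   2   3   4   5
  0   1   1   1   1   1   1
  1   1   2   3   4   5   6
  2   1   3   6  10  15  21
  3   1   4   0  10  25  46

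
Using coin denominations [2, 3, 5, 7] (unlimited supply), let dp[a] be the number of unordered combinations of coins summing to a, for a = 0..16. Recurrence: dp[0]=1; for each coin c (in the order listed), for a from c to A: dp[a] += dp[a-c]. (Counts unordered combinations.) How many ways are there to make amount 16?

after  coin     0     1     2     3     4     5     6     7     8     9    10    11    12    13    14    15    16
          2     1     0     1     0     1     0     1     0     1     0     1     0     1     0     1     0     1
          3     1     0     1     1     1     1     2     1     2     2     2     2     3     2     3     3     3
          5     1     0     1     1     1     2     2     2     3     3     4     4     5     5     6     7     7
          7     1     0     1     1     1     2     2     3     3     4     5     5     7     7     9    10    11

11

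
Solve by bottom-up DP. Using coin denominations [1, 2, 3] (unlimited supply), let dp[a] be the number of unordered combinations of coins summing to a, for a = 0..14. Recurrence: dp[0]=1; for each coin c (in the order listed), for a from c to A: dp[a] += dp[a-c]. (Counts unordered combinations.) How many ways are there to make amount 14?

24

after  coin     0     1     2     3     4     5     6     7     8     9    10    11    12    13    14
          1     1     1     1     1     1     1     1     1     1     1     1     1     1     1     1
          2     1     1     2     2     3     3     4     4     5     5     6     6     7     7     8
          3     1     1     2     3     4     5     7     8    10    12    14    16    19    21    24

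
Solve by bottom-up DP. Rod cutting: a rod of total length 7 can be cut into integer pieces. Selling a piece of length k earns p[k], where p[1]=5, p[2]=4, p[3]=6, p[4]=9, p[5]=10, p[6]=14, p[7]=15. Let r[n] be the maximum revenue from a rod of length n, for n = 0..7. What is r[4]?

   n    0    1    2    3    4    5    6    7
r[n]    0    5   10   15   20   25   30   35

20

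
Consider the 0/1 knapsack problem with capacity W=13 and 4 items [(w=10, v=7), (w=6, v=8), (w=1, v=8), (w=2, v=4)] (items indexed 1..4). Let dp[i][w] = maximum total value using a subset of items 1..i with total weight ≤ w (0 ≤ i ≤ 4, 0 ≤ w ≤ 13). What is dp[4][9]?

i\w   0   1   2   3   4   5   6   7   8   9  10  11  12  13
  0   0   0   0   0   0   0   0   0   0   0   0   0   0   0
  1   0   0   0   0   0   0   0   0   0   0   7   7   7   7
  2   0   0   0   0   0   0   8   8   8   8   8   8   8   8
  3   0   8   8   8   8   8   8  16  16  16  16  16  16  16
  4   0   8   8  12  12  12  12  16  16  20  20  20  20  20

20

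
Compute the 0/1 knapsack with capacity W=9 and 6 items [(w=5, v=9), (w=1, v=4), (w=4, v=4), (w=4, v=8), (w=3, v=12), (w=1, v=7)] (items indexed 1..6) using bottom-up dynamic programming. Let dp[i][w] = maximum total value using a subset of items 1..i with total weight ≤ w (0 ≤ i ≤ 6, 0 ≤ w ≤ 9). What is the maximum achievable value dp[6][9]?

i\w   0   1   2   3   4   5   6   7   8   9
  0   0   0   0   0   0   0   0   0   0   0
  1   0   0   0   0   0   9   9   9   9   9
  2   0   4   4   4   4   9  13  13  13  13
  3   0   4   4   4   4   9  13  13  13  13
  4   0   4   4   4   8  12  13  13  13  17
  5   0   4   4  12  16  16  16  20  24  25
  6   0   7  11  12  19  23  23  23  27  31

31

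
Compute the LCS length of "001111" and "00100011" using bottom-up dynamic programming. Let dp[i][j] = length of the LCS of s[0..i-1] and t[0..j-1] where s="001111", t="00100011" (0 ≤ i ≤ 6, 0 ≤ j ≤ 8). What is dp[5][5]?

3

   ''  0  0  1  0  0  0  1  1
''  0  0  0  0  0  0  0  0  0
 0  0  1  1  1  1  1  1  1  1
 0  0  1  2  2  2  2  2  2  2
 1  0  1  2  3  3  3  3  3  3
 1  0  1  2  3  3  3  3  4  4
 1  0  1  2  3  3  3  3  4  5
 1  0  1  2  3  3  3  3  4  5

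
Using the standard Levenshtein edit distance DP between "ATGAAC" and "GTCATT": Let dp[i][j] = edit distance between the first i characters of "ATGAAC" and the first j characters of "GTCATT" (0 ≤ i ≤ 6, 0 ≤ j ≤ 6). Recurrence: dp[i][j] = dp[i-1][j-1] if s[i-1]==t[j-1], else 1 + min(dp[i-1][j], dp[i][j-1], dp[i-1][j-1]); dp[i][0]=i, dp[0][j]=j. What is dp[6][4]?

   ''  G  T  C  A  T  T
''  0  1  2  3  4  5  6
 A  1  1  2  3  3  4  5
 T  2  2  1  2  3  3  4
 G  3  2  2  2  3  4  4
 A  4  3  3  3  2  3  4
 A  5  4  4  4  3  3  4
 C  6  5  5  4  4  4  4

4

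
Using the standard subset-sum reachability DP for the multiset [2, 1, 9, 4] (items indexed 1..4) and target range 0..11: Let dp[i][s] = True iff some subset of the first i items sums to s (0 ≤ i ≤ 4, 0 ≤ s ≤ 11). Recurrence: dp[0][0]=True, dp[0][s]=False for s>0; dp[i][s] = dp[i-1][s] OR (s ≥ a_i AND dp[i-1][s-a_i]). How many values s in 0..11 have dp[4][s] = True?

11

i\s   0   1   2   3   4   5   6   7   8   9  10  11
  0   T   F   F   F   F   F   F   F   F   F   F   F
  1   T   F   T   F   F   F   F   F   F   F   F   F
  2   T   T   T   T   F   F   F   F   F   F   F   F
  3   T   T   T   T   F   F   F   F   F   T   T   T
  4   T   T   T   T   T   T   T   T   F   T   T   T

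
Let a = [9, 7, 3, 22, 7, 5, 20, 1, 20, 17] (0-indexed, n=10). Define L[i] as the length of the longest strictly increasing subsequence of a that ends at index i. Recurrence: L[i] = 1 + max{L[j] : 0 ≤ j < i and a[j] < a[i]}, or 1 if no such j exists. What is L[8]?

3

   i    0    1    2    3    4    5    6    7    8    9
a[i]    9    7    3   22    7    5   20    1   20   17
L[i]    1    1    1    2    2    2    3    1    3    3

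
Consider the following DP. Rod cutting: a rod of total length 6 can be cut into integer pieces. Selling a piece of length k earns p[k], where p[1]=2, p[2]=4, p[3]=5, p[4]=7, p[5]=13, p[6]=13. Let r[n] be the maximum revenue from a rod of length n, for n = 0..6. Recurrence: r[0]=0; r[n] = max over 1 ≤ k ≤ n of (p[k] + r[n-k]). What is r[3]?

   n    0    1    2    3    4    5    6
r[n]    0    2    4    6    8   13   15

6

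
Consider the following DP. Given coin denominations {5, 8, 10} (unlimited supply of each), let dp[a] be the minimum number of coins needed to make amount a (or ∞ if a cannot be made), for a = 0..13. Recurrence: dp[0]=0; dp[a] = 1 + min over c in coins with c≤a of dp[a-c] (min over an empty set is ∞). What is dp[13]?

2

 a  0  1  2  3  4  5  6  7  8  9 10 11 12 13
dp  0  -  -  -  -  1  -  -  1  -  1  -  -  2
(- denotes ∞ / unreachable)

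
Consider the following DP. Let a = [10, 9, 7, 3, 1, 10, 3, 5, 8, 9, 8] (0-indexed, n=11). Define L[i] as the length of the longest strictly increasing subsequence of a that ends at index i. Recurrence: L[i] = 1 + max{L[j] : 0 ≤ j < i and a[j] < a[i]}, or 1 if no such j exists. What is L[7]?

3

   i    0    1    2    3    4    5    6    7    8    9   10
a[i]   10    9    7    3    1   10    3    5    8    9    8
L[i]    1    1    1    1    1    2    2    3    4    5    4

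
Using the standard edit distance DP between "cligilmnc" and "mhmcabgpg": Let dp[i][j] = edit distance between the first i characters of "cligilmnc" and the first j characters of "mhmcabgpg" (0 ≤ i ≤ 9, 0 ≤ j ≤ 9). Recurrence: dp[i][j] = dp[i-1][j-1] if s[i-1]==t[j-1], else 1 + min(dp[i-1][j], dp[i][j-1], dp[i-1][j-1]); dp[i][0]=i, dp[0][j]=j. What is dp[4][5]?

   ''  m  h  m  c  a  b  g  p  g
''  0  1  2  3  4  5  6  7  8  9
 c  1  1  2  3  3  4  5  6  7  8
 l  2  2  2  3  4  4  5  6  7  8
 i  3  3  3  3  4  5  5  6  7  8
 g  4  4  4  4  4  5  6  5  6  7
 i  5  5  5  5  5  5  6  6  6  7
 l  6  6  6  6  6  6  6  7  7  7
 m  7  6  7  6  7  7  7  7  8  8
 n  8  7  7  7  7  8  8  8  8  9
 c  9  8  8  8  7  8  9  9  9  9

5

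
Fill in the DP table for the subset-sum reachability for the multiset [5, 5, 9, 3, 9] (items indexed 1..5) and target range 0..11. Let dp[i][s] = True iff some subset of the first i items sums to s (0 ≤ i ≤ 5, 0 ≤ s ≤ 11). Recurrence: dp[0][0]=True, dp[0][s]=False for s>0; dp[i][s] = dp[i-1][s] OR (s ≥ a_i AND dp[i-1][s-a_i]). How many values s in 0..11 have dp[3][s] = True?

i\s   0   1   2   3   4   5   6   7   8   9  10  11
  0   T   F   F   F   F   F   F   F   F   F   F   F
  1   T   F   F   F   F   T   F   F   F   F   F   F
  2   T   F   F   F   F   T   F   F   F   F   T   F
  3   T   F   F   F   F   T   F   F   F   T   T   F
  4   T   F   F   T   F   T   F   F   T   T   T   F
  5   T   F   F   T   F   T   F   F   T   T   T   F

4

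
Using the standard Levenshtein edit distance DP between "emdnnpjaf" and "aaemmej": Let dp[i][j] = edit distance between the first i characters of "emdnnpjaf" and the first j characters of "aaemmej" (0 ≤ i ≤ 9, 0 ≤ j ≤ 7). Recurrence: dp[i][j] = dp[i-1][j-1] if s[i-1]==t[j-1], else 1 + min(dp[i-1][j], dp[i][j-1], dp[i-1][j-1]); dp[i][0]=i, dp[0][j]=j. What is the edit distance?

8

   ''  a  a  e  m  m  e  j
''  0  1  2  3  4  5  6  7
 e  1  1  2  2  3  4  5  6
 m  2  2  2  3  2  3  4  5
 d  3  3  3  3  3  3  4  5
 n  4  4  4  4  4  4  4  5
 n  5  5  5  5  5  5  5  5
 p  6  6  6  6  6  6  6  6
 j  7  7  7  7  7  7  7  6
 a  8  7  7  8  8  8  8  7
 f  9  8  8  8  9  9  9  8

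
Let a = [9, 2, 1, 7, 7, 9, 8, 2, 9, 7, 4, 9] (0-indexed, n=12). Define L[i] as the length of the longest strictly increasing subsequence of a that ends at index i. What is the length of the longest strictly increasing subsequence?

   i    0    1    2    3    4    5    6    7    8    9   10   11
a[i]    9    2    1    7    7    9    8    2    9    7    4    9
L[i]    1    1    1    2    2    3    3    2    4    3    3    4

4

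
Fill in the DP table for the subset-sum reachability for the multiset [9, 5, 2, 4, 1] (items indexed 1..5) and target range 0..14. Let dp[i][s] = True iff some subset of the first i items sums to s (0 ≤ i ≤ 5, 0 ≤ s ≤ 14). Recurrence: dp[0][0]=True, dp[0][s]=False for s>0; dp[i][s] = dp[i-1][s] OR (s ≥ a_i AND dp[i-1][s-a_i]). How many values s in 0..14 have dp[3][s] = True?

7

i\s   0   1   2   3   4   5   6   7   8   9  10  11  12  13  14
  0   T   F   F   F   F   F   F   F   F   F   F   F   F   F   F
  1   T   F   F   F   F   F   F   F   F   T   F   F   F   F   F
  2   T   F   F   F   F   T   F   F   F   T   F   F   F   F   T
  3   T   F   T   F   F   T   F   T   F   T   F   T   F   F   T
  4   T   F   T   F   T   T   T   T   F   T   F   T   F   T   T
  5   T   T   T   T   T   T   T   T   T   T   T   T   T   T   T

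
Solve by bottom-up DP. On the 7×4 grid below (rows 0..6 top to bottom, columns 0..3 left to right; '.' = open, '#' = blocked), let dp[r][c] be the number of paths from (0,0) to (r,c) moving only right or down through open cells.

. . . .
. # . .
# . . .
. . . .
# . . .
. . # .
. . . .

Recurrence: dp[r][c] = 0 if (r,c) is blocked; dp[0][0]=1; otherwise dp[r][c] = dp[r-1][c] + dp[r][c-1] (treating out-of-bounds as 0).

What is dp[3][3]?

4

r\c   0   1   2   3
  0   1   1   1   1
  1   1   0   1   2
  2   0   0   1   3
  3   0   0   1   4
  4   0   0   1   5
  5   0   0   0   5
  6   0   0   0   5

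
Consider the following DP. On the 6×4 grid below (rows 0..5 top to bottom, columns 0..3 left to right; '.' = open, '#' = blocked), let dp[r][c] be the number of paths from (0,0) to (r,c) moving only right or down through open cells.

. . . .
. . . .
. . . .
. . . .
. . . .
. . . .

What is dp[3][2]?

10

r\c   0   1   2   3
  0   1   1   1   1
  1   1   2   3   4
  2   1   3   6  10
  3   1   4  10  20
  4   1   5  15  35
  5   1   6  21  56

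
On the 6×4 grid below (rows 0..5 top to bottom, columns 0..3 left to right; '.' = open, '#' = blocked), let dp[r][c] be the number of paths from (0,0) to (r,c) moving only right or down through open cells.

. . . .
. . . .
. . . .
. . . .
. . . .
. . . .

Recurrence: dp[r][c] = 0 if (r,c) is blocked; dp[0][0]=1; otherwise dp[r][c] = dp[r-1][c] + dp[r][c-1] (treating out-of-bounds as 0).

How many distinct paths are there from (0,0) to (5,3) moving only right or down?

r\c   0   1   2   3
  0   1   1   1   1
  1   1   2   3   4
  2   1   3   6  10
  3   1   4  10  20
  4   1   5  15  35
  5   1   6  21  56

56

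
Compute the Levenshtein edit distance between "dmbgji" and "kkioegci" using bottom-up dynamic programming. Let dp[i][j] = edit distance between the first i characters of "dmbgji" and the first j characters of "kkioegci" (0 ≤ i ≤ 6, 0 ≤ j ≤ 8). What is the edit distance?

   ''  k  k  i  o  e  g  c  i
''  0  1  2  3  4  5  6  7  8
 d  1  1  2  3  4  5  6  7  8
 m  2  2  2  3  4  5  6  7  8
 b  3  3  3  3  4  5  6  7  8
 g  4  4  4  4  4  5  5  6  7
 j  5  5  5  5  5  5  6  6  7
 i  6  6  6  5  6  6  6  7  6

6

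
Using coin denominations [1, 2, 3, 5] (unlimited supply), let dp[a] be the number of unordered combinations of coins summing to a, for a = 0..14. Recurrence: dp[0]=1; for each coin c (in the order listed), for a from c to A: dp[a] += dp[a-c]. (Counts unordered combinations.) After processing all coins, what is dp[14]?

40

after  coin     0     1     2     3     4     5     6     7     8     9    10    11    12    13    14
          1     1     1     1     1     1     1     1     1     1     1     1     1     1     1     1
          2     1     1     2     2     3     3     4     4     5     5     6     6     7     7     8
          3     1     1     2     3     4     5     7     8    10    12    14    16    19    21    24
          5     1     1     2     3     4     6     8    10    13    16    20    24    29    34    40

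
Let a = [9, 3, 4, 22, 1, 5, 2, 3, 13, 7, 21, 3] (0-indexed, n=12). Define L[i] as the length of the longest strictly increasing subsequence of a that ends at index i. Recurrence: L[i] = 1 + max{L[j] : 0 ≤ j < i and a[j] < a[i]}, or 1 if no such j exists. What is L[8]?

   i    0    1    2    3    4    5    6    7    8    9   10   11
a[i]    9    3    4   22    1    5    2    3   13    7   21    3
L[i]    1    1    2    3    1    3    2    3    4    4    5    3

4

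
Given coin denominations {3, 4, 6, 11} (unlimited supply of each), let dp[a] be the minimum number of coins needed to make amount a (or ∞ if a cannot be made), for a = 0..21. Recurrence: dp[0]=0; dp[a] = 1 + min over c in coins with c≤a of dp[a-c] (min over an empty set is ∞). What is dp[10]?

 a  0  1  2  3  4  5  6  7  8  9 10 11 12 13 14 15 16 17 18 19 20 21
dp  0  -  -  1  1  -  1  2  2  2  2  1  2  3  2  2  3  2  3  3  3  3
(- denotes ∞ / unreachable)

2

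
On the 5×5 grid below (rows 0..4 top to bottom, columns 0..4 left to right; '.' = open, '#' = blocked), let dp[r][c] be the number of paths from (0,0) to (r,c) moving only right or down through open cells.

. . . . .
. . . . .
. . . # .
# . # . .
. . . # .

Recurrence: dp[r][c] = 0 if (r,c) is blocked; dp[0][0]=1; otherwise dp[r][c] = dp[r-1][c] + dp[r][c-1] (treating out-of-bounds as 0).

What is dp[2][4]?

5

r\c   0   1   2   3   4
  0   1   1   1   1   1
  1   1   2   3   4   5
  2   1   3   6   0   5
  3   0   3   0   0   5
  4   0   3   3   0   5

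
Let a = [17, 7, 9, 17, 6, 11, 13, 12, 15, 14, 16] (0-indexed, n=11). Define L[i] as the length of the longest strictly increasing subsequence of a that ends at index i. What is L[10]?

   i    0    1    2    3    4    5    6    7    8    9   10
a[i]   17    7    9   17    6   11   13   12   15   14   16
L[i]    1    1    2    3    1    3    4    4    5    5    6

6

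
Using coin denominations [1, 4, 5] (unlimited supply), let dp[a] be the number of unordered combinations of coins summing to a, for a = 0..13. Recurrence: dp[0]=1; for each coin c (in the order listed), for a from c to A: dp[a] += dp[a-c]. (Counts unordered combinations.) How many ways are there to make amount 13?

after  coin     0     1     2     3     4     5     6     7     8     9    10    11    12    13
          1     1     1     1     1     1     1     1     1     1     1     1     1     1     1
          4     1     1     1     1     2     2     2     2     3     3     3     3     4     4
          5     1     1     1     1     2     3     3     3     4     5     6     6     7     8

8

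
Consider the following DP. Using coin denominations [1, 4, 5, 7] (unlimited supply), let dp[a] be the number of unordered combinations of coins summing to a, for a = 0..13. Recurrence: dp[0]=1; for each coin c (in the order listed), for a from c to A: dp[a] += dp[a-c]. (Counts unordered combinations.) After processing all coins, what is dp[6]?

after  coin     0     1     2     3     4     5     6     7     8     9    10    11    12    13
          1     1     1     1     1     1     1     1     1     1     1     1     1     1     1
          4     1     1     1     1     2     2     2     2     3     3     3     3     4     4
          5     1     1     1     1     2     3     3     3     4     5     6     6     7     8
          7     1     1     1     1     2     3     3     4     5     6     7     8    10    11

3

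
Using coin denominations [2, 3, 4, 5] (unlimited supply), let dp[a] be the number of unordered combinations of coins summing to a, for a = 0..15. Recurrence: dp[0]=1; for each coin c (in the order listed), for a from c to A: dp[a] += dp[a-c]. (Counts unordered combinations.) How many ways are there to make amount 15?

after  coin     0     1     2     3     4     5     6     7     8     9    10    11    12    13    14    15
          2     1     0     1     0     1     0     1     0     1     0     1     0     1     0     1     0
          3     1     0     1     1     1     1     2     1     2     2     2     2     3     2     3     3
          4     1     0     1     1     2     1     3     2     4     3     5     4     7     5     8     7
          5     1     0     1     1     2     2     3     3     5     5     7     7    10    10    13    14

14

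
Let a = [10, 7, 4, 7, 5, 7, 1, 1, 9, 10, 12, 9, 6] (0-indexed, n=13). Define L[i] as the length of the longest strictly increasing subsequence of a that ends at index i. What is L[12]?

3

   i    0    1    2    3    4    5    6    7    8    9   10   11   12
a[i]   10    7    4    7    5    7    1    1    9   10   12    9    6
L[i]    1    1    1    2    2    3    1    1    4    5    6    4    3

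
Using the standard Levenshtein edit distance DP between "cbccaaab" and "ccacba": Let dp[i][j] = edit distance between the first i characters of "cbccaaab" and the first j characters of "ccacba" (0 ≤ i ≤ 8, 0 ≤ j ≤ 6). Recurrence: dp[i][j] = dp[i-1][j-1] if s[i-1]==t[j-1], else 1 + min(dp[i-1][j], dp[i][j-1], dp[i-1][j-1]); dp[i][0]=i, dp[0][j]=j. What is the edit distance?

5

   ''  c  c  a  c  b  a
''  0  1  2  3  4  5  6
 c  1  0  1  2  3  4  5
 b  2  1  1  2  3  3  4
 c  3  2  1  2  2  3  4
 c  4  3  2  2  2  3  4
 a  5  4  3  2  3  3  3
 a  6  5  4  3  3  4  3
 a  7  6  5  4  4  4  4
 b  8  7  6  5  5  4  5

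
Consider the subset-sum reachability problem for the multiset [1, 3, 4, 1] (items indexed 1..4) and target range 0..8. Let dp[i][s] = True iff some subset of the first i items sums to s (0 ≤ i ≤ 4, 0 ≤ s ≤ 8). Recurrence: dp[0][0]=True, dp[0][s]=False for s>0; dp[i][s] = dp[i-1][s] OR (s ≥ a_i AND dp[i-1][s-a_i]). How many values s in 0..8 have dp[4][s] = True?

i\s   0   1   2   3   4   5   6   7   8
  0   T   F   F   F   F   F   F   F   F
  1   T   T   F   F   F   F   F   F   F
  2   T   T   F   T   T   F   F   F   F
  3   T   T   F   T   T   T   F   T   T
  4   T   T   T   T   T   T   T   T   T

9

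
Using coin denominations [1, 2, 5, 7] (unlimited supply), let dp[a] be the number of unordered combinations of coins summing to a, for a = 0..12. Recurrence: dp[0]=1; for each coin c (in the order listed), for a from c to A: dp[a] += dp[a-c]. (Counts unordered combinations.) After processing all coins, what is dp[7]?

7

after  coin     0     1     2     3     4     5     6     7     8     9    10    11    12
          1     1     1     1     1     1     1     1     1     1     1     1     1     1
          2     1     1     2     2     3     3     4     4     5     5     6     6     7
          5     1     1     2     2     3     4     5     6     7     8    10    11    13
          7     1     1     2     2     3     4     5     7     8    10    12    14    17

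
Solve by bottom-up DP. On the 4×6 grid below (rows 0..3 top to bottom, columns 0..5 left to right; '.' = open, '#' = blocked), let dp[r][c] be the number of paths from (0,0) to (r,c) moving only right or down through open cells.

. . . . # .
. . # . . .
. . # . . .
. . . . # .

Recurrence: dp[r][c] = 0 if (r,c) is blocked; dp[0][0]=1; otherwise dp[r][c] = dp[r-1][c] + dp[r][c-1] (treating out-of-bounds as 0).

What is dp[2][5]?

r\c   0   1   2   3   4   5
  0   1   1   1   1   0   0
  1   1   2   0   1   1   1
  2   1   3   0   1   2   3
  3   1   4   4   5   0   3

3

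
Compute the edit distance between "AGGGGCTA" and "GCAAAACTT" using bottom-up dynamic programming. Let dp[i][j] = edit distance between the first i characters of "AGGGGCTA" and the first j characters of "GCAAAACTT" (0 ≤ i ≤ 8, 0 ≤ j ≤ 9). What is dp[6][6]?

6

   ''  G  C  A  A  A  A  C  T  T
''  0  1  2  3  4  5  6  7  8  9
 A  1  1  2  2  3  4  5  6  7  8
 G  2  1  2  3  3  4  5  6  7  8
 G  3  2  2  3  4  4  5  6  7  8
 G  4  3  3  3  4  5  5  6  7  8
 G  5  4  4  4  4  5  6  6  7  8
 C  6  5  4  5  5  5  6  6  7  8
 T  7  6  5  5  6  6  6  7  6  7
 A  8  7  6  5  5  6  6  7  7  7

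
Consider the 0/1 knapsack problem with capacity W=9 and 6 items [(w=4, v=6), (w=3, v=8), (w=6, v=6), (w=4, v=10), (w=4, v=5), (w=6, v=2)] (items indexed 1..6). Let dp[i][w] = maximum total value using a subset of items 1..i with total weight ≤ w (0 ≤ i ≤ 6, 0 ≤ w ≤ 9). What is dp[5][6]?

10

i\w   0   1   2   3   4   5   6   7   8   9
  0   0   0   0   0   0   0   0   0   0   0
  1   0   0   0   0   6   6   6   6   6   6
  2   0   0   0   8   8   8   8  14  14  14
  3   0   0   0   8   8   8   8  14  14  14
  4   0   0   0   8  10  10  10  18  18  18
  5   0   0   0   8  10  10  10  18  18  18
  6   0   0   0   8  10  10  10  18  18  18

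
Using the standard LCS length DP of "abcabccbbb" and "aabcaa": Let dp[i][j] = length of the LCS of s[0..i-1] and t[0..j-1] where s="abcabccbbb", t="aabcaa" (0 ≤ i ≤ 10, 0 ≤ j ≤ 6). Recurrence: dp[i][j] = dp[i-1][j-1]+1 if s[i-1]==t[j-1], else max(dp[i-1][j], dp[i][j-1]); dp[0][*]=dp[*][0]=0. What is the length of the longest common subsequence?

4

   ''  a  a  b  c  a  a
''  0  0  0  0  0  0  0
 a  0  1  1  1  1  1  1
 b  0  1  1  2  2  2  2
 c  0  1  1  2  3  3  3
 a  0  1  2  2  3  4  4
 b  0  1  2  3  3  4  4
 c  0  1  2  3  4  4  4
 c  0  1  2  3  4  4  4
 b  0  1  2  3  4  4  4
 b  0  1  2  3  4  4  4
 b  0  1  2  3  4  4  4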